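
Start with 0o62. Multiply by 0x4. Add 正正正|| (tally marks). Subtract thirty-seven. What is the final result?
Convert 0o62 (octal) → 6×8 + 2 = 50 (decimal)
Start: 50
Convert 0x4 (hexadecimal) → 4 (decimal)
50 × 4 = 200
Convert 正正正|| (tally marks) → 5 + 5 + 5 + 2 = 17 (decimal)
200 + 17 = 217
Convert thirty-seven (English words) → 37 (decimal)
217 - 37 = 180
180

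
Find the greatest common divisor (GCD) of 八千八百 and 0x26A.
Convert 八千八百 (Chinese numeral) → 8×1000 + 8×100 = 8800 (decimal)
Convert 0x26A (hexadecimal) → 2×256 + 6×16 + 10 = 618 (decimal)
Compute gcd(8800, 618) = 2
2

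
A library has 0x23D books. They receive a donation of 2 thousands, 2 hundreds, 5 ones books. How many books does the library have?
Convert 0x23D (hexadecimal) → 2×256 + 3×16 + 13 = 573 (decimal)
Convert 2 thousands, 2 hundreds, 5 ones (place-value notation) → 2×1000 + 2×100 + 5 = 2205 (decimal)
Compute 573 + 2205 = 2778
2778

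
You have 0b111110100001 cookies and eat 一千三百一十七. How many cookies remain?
Convert 0b111110100001 (binary) → 2048 + 1024 + 512 + 256 + 128 + 32 + 1 = 4001 (decimal)
Convert 一千三百一十七 (Chinese numeral) → 1×1000 + 3×100 + 1×10 + 7 = 1317 (decimal)
Compute 4001 - 1317 = 2684
2684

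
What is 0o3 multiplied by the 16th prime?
Convert 0o3 (octal) → 3 (decimal)
Convert the 16th prime (prime index) → 53 (decimal)
Compute 3 × 53 = 159
159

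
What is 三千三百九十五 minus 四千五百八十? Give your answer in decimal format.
Convert 三千三百九十五 (Chinese numeral) → 3×1000 + 3×100 + 9×10 + 5 = 3395 (decimal)
Convert 四千五百八十 (Chinese numeral) → 4×1000 + 5×100 + 8×10 = 4580 (decimal)
Compute 3395 - 4580 = -1185
-1185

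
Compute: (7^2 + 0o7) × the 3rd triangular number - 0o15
Convert 7^2 (power) → 49 (decimal)
Convert 0o7 (octal) → 7 (decimal)
Convert the 3rd triangular number (triangular index) → 3×4/2 = 6 (decimal)
Convert 0o15 (octal) → 1×8 + 5 = 13 (decimal)
Expression in decimal: (49 + 7) × 6 - 13
Parentheses first: 49 + 7 = 56
Multiply: 56 × 6 = 336
Subtract: 336 - 13 = 323
323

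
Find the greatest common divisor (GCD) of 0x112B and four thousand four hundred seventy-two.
Convert 0x112B (hexadecimal) → 1×4096 + 1×256 + 2×16 + 11 = 4395 (decimal)
Convert four thousand four hundred seventy-two (English words) → 4×1000 + 4×100 + 72 = 4472 (decimal)
Compute gcd(4395, 4472) = 1
1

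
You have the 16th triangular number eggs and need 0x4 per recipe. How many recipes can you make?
Convert the 16th triangular number (triangular index) → 16×17/2 = 136 (decimal)
Convert 0x4 (hexadecimal) → 4 (decimal)
Compute 136 ÷ 4 = 34
34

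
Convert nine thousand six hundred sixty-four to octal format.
Convert nine thousand six hundred sixty-four (English words) → 9×1000 + 6×100 + 64 = 9664 (decimal)
Convert 9664 (decimal) → 9664 = 2×4096 + 2×512 + 7×64 → 0o22700 (octal)
0o22700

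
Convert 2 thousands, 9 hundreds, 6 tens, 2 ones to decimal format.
Convert 2 thousands, 9 hundreds, 6 tens, 2 ones (place-value notation) → 2×1000 + 9×100 + 6×10 + 2 = 2962 (decimal)
2962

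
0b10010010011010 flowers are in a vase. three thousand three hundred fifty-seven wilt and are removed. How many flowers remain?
Convert 0b10010010011010 (binary) → 8192 + 1024 + 128 + 16 + 8 + 2 = 9370 (decimal)
Convert three thousand three hundred fifty-seven (English words) → 3×1000 + 3×100 + 57 = 3357 (decimal)
Compute 9370 - 3357 = 6013
6013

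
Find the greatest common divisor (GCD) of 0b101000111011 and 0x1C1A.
Convert 0b101000111011 (binary) → 2048 + 512 + 32 + 16 + 8 + 2 + 1 = 2619 (decimal)
Convert 0x1C1A (hexadecimal) → 1×4096 + 12×256 + 1×16 + 10 = 7194 (decimal)
Compute gcd(2619, 7194) = 3
3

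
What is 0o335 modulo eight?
Convert 0o335 (octal) → 3×64 + 3×8 + 5 = 221 (decimal)
Convert eight (English words) → 8 (decimal)
Compute 221 mod 8 = 5
5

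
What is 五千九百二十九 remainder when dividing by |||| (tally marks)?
Convert 五千九百二十九 (Chinese numeral) → 5×1000 + 9×100 + 2×10 + 9 = 5929 (decimal)
Convert |||| (tally marks) → 4 (decimal)
Compute 5929 mod 4 = 1
1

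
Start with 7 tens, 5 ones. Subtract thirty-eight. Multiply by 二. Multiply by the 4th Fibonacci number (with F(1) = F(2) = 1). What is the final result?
Convert 7 tens, 5 ones (place-value notation) → 7×10 + 5 = 75 (decimal)
Start: 75
Convert thirty-eight (English words) → 38 (decimal)
75 - 38 = 37
Convert 二 (Chinese numeral) → 2 (decimal)
37 × 2 = 74
Convert the 4th Fibonacci number (with F(1) = F(2) = 1) (Fibonacci index) → 1, 1, 2, 3 → 3 (decimal)
74 × 3 = 222
222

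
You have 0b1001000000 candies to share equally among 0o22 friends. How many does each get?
Convert 0b1001000000 (binary) → 512 + 64 = 576 (decimal)
Convert 0o22 (octal) → 2×8 + 2 = 18 (decimal)
Compute 576 ÷ 18 = 32
32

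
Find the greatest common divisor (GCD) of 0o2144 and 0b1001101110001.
Convert 0o2144 (octal) → 2×512 + 1×64 + 4×8 + 4 = 1124 (decimal)
Convert 0b1001101110001 (binary) → 4096 + 512 + 256 + 64 + 32 + 16 + 1 = 4977 (decimal)
Compute gcd(1124, 4977) = 1
1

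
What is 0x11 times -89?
Convert 0x11 (hexadecimal) → 1×16 + 1 = 17 (decimal)
Compute 17 × -89 = -1513
-1513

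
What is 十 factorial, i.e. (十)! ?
Convert 十 (Chinese numeral) → 1×10 = 10 (decimal)
Compute 10! = 3628800
3628800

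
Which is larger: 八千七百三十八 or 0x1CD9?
Convert 八千七百三十八 (Chinese numeral) → 8×1000 + 7×100 + 3×10 + 8 = 8738 (decimal)
Convert 0x1CD9 (hexadecimal) → 1×4096 + 12×256 + 13×16 + 9 = 7385 (decimal)
Compare 8738 vs 7385: larger = 8738
8738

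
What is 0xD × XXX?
Convert 0xD (hexadecimal) → 13 (decimal)
Convert XXX (Roman numeral) → 10 + 10 + 10 = 30 (decimal)
Compute 13 × 30 = 390
390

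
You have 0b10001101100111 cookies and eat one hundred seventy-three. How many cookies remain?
Convert 0b10001101100111 (binary) → 8192 + 512 + 256 + 64 + 32 + 4 + 2 + 1 = 9063 (decimal)
Convert one hundred seventy-three (English words) → 1×100 + 73 = 173 (decimal)
Compute 9063 - 173 = 8890
8890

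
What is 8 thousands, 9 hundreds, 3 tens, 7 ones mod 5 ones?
Convert 8 thousands, 9 hundreds, 3 tens, 7 ones (place-value notation) → 8×1000 + 9×100 + 3×10 + 7 = 8937 (decimal)
Convert 5 ones (place-value notation) → 5 (decimal)
Compute 8937 mod 5 = 2
2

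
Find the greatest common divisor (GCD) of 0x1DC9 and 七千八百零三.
Convert 0x1DC9 (hexadecimal) → 1×4096 + 13×256 + 12×16 + 9 = 7625 (decimal)
Convert 七千八百零三 (Chinese numeral) → 7×1000 + 8×100 + 3 = 7803 (decimal)
Compute gcd(7625, 7803) = 1
1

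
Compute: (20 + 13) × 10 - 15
Parentheses first: 20 + 13 = 33
Multiply: 33 × 10 = 330
Subtract: 330 - 15 = 315
315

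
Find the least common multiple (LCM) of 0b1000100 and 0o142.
Convert 0b1000100 (binary) → 64 + 4 = 68 (decimal)
Convert 0o142 (octal) → 1×64 + 4×8 + 2 = 98 (decimal)
Compute lcm(68, 98) = 3332
3332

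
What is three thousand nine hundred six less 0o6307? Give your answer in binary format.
Convert three thousand nine hundred six (English words) → 3×1000 + 9×100 + 6 = 3906 (decimal)
Convert 0o6307 (octal) → 6×512 + 3×64 + 7 = 3271 (decimal)
Compute 3906 - 3271 = 635
Convert 635 (decimal) → 635 = 512 + 64 + 32 + 16 + 8 + 2 + 1 → 0b1001111011 (binary)
0b1001111011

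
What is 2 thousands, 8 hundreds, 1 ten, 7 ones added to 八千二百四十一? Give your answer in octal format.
Convert 2 thousands, 8 hundreds, 1 ten, 7 ones (place-value notation) → 2×1000 + 8×100 + 1×10 + 7 = 2817 (decimal)
Convert 八千二百四十一 (Chinese numeral) → 8×1000 + 2×100 + 4×10 + 1 = 8241 (decimal)
Compute 2817 + 8241 = 11058
Convert 11058 (decimal) → 11058 = 2×4096 + 5×512 + 4×64 + 6×8 + 2 → 0o25462 (octal)
0o25462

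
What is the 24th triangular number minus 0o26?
The 24th triangular number = 24×25/2 = 300
Convert 0o26 (octal) → 2×8 + 6 = 22 (decimal)
Compute 300 - 22 = 278
278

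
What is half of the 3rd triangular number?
The 3rd triangular number = 3×4/2 = 6
Compute 6 ÷ 2 = 3
3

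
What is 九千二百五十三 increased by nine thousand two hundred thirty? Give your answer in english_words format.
Convert 九千二百五十三 (Chinese numeral) → 9×1000 + 2×100 + 5×10 + 3 = 9253 (decimal)
Convert nine thousand two hundred thirty (English words) → 9×1000 + 2×100 + 30 = 9230 (decimal)
Compute 9253 + 9230 = 18483
Convert 18483 (decimal) → 18483 = 18×1000 + 4×100 + 83 → eighteen thousand four hundred eighty-three (English words)
eighteen thousand four hundred eighty-three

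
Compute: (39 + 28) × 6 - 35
Parentheses first: 39 + 28 = 67
Multiply: 67 × 6 = 402
Subtract: 402 - 35 = 367
367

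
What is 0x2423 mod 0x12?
Convert 0x2423 (hexadecimal) → 2×4096 + 4×256 + 2×16 + 3 = 9251 (decimal)
Convert 0x12 (hexadecimal) → 1×16 + 2 = 18 (decimal)
Compute 9251 mod 18 = 17
17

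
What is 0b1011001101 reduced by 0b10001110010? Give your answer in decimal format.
Convert 0b1011001101 (binary) → 512 + 128 + 64 + 8 + 4 + 1 = 717 (decimal)
Convert 0b10001110010 (binary) → 1024 + 64 + 32 + 16 + 2 = 1138 (decimal)
Compute 717 - 1138 = -421
-421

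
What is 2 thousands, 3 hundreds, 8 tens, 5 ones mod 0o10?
Convert 2 thousands, 3 hundreds, 8 tens, 5 ones (place-value notation) → 2×1000 + 3×100 + 8×10 + 5 = 2385 (decimal)
Convert 0o10 (octal) → 1×8 = 8 (decimal)
Compute 2385 mod 8 = 1
1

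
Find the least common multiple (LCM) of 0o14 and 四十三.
Convert 0o14 (octal) → 1×8 + 4 = 12 (decimal)
Convert 四十三 (Chinese numeral) → 4×10 + 3 = 43 (decimal)
Compute lcm(12, 43) = 516
516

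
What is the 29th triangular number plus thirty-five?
The 29th triangular number = 29×30/2 = 435
Convert thirty-five (English words) → 35 (decimal)
Compute 435 + 35 = 470
470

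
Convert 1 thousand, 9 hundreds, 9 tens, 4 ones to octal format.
Convert 1 thousand, 9 hundreds, 9 tens, 4 ones (place-value notation) → 1×1000 + 9×100 + 9×10 + 4 = 1994 (decimal)
Convert 1994 (decimal) → 1994 = 3×512 + 7×64 + 1×8 + 2 → 0o3712 (octal)
0o3712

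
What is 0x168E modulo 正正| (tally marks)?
Convert 0x168E (hexadecimal) → 1×4096 + 6×256 + 8×16 + 14 = 5774 (decimal)
Convert 正正| (tally marks) → 5 + 5 + 1 = 11 (decimal)
Compute 5774 mod 11 = 10
10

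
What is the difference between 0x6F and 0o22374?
Convert 0x6F (hexadecimal) → 6×16 + 15 = 111 (decimal)
Convert 0o22374 (octal) → 2×4096 + 2×512 + 3×64 + 7×8 + 4 = 9468 (decimal)
Difference: |111 - 9468| = 9357
9357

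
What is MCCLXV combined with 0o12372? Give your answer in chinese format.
Convert MCCLXV (Roman numeral) → 1000 + 100 + 100 + 50 + 10 + 5 = 1265 (decimal)
Convert 0o12372 (octal) → 1×4096 + 2×512 + 3×64 + 7×8 + 2 = 5370 (decimal)
Compute 1265 + 5370 = 6635
Convert 6635 (decimal) → 6635 = 6×1000 + 6×100 + 3×10 + 5 → 六千六百三十五 (Chinese numeral)
六千六百三十五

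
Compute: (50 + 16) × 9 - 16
Parentheses first: 50 + 16 = 66
Multiply: 66 × 9 = 594
Subtract: 594 - 16 = 578
578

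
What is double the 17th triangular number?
The 17th triangular number = 17×18/2 = 153
Compute 153 × 2 = 306
306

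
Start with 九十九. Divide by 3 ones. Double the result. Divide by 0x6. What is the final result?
Convert 九十九 (Chinese numeral) → 9×10 + 9 = 99 (decimal)
Start: 99
Convert 3 ones (place-value notation) → 3 (decimal)
99 ÷ 3 = 33
33 × 2 = 66
Convert 0x6 (hexadecimal) → 6 (decimal)
66 ÷ 6 = 11
11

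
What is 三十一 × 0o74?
Convert 三十一 (Chinese numeral) → 3×10 + 1 = 31 (decimal)
Convert 0o74 (octal) → 7×8 + 4 = 60 (decimal)
Compute 31 × 60 = 1860
1860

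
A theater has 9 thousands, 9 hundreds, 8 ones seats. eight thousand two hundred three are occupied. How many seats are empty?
Convert 9 thousands, 9 hundreds, 8 ones (place-value notation) → 9×1000 + 9×100 + 8 = 9908 (decimal)
Convert eight thousand two hundred three (English words) → 8×1000 + 2×100 + 3 = 8203 (decimal)
Compute 9908 - 8203 = 1705
1705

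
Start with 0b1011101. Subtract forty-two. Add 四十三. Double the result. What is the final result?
Convert 0b1011101 (binary) → 64 + 16 + 8 + 4 + 1 = 93 (decimal)
Start: 93
Convert forty-two (English words) → 42 (decimal)
93 - 42 = 51
Convert 四十三 (Chinese numeral) → 4×10 + 3 = 43 (decimal)
51 + 43 = 94
94 × 2 = 188
188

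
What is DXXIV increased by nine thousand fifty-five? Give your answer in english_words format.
Convert DXXIV (Roman numeral) → 500 + 10 + 10 + 4 = 524 (decimal)
Convert nine thousand fifty-five (English words) → 9×1000 + 55 = 9055 (decimal)
Compute 524 + 9055 = 9579
Convert 9579 (decimal) → 9579 = 9×1000 + 5×100 + 79 → nine thousand five hundred seventy-nine (English words)
nine thousand five hundred seventy-nine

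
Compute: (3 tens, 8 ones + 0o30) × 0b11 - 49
Convert 3 tens, 8 ones (place-value notation) → 3×10 + 8 = 38 (decimal)
Convert 0o30 (octal) → 3×8 = 24 (decimal)
Convert 0b11 (binary) → 2 + 1 = 3 (decimal)
Expression in decimal: (38 + 24) × 3 - 49
Parentheses first: 38 + 24 = 62
Multiply: 62 × 3 = 186
Subtract: 186 - 49 = 137
137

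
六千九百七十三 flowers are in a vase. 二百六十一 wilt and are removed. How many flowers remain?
Convert 六千九百七十三 (Chinese numeral) → 6×1000 + 9×100 + 7×10 + 3 = 6973 (decimal)
Convert 二百六十一 (Chinese numeral) → 2×100 + 6×10 + 1 = 261 (decimal)
Compute 6973 - 261 = 6712
6712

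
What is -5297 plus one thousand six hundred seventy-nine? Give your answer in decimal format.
Convert one thousand six hundred seventy-nine (English words) → 1×1000 + 6×100 + 79 = 1679 (decimal)
Compute -5297 + 1679 = -3618
-3618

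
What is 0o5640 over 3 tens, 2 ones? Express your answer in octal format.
Convert 0o5640 (octal) → 5×512 + 6×64 + 4×8 = 2976 (decimal)
Convert 3 tens, 2 ones (place-value notation) → 3×10 + 2 = 32 (decimal)
Compute 2976 ÷ 32 = 93
Convert 93 (decimal) → 93 = 1×64 + 3×8 + 5 → 0o135 (octal)
0o135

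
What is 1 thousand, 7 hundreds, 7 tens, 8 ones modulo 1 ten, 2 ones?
Convert 1 thousand, 7 hundreds, 7 tens, 8 ones (place-value notation) → 1×1000 + 7×100 + 7×10 + 8 = 1778 (decimal)
Convert 1 ten, 2 ones (place-value notation) → 1×10 + 2 = 12 (decimal)
Compute 1778 mod 12 = 2
2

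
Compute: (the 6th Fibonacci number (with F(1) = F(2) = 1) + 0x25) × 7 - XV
Convert the 6th Fibonacci number (with F(1) = F(2) = 1) (Fibonacci index) → 1, 1, 2, 3, 5, 8 → 8 (decimal)
Convert 0x25 (hexadecimal) → 2×16 + 5 = 37 (decimal)
Convert XV (Roman numeral) → 10 + 5 = 15 (decimal)
Expression in decimal: (8 + 37) × 7 - 15
Parentheses first: 8 + 37 = 45
Multiply: 45 × 7 = 315
Subtract: 315 - 15 = 300
300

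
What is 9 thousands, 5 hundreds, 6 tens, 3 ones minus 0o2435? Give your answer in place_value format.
Convert 9 thousands, 5 hundreds, 6 tens, 3 ones (place-value notation) → 9×1000 + 5×100 + 6×10 + 3 = 9563 (decimal)
Convert 0o2435 (octal) → 2×512 + 4×64 + 3×8 + 5 = 1309 (decimal)
Compute 9563 - 1309 = 8254
Convert 8254 (decimal) → 8254 = 8×1000 + 2×100 + 5×10 + 4 → 8 thousands, 2 hundreds, 5 tens, 4 ones (place-value notation)
8 thousands, 2 hundreds, 5 tens, 4 ones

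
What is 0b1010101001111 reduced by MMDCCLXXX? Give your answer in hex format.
Convert 0b1010101001111 (binary) → 4096 + 1024 + 256 + 64 + 8 + 4 + 2 + 1 = 5455 (decimal)
Convert MMDCCLXXX (Roman numeral) → 1000 + 1000 + 500 + 100 + 100 + 50 + 10 + 10 + 10 = 2780 (decimal)
Compute 5455 - 2780 = 2675
Convert 2675 (decimal) → 2675 = 10×256 + 7×16 + 3 → 0xA73 (hexadecimal)
0xA73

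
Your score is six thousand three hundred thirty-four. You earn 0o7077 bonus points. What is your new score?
Convert six thousand three hundred thirty-four (English words) → 6×1000 + 3×100 + 34 = 6334 (decimal)
Convert 0o7077 (octal) → 7×512 + 7×8 + 7 = 3647 (decimal)
Compute 6334 + 3647 = 9981
9981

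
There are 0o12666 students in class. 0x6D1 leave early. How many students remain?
Convert 0o12666 (octal) → 1×4096 + 2×512 + 6×64 + 6×8 + 6 = 5558 (decimal)
Convert 0x6D1 (hexadecimal) → 6×256 + 13×16 + 1 = 1745 (decimal)
Compute 5558 - 1745 = 3813
3813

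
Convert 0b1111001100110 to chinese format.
Convert 0b1111001100110 (binary) → 4096 + 2048 + 1024 + 512 + 64 + 32 + 4 + 2 = 7782 (decimal)
Convert 7782 (decimal) → 7782 = 7×1000 + 7×100 + 8×10 + 2 → 七千七百八十二 (Chinese numeral)
七千七百八十二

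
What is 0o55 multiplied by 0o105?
Convert 0o55 (octal) → 5×8 + 5 = 45 (decimal)
Convert 0o105 (octal) → 1×64 + 5 = 69 (decimal)
Compute 45 × 69 = 3105
3105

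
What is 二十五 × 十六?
Convert 二十五 (Chinese numeral) → 2×10 + 5 = 25 (decimal)
Convert 十六 (Chinese numeral) → 1×10 + 6 = 16 (decimal)
Compute 25 × 16 = 400
400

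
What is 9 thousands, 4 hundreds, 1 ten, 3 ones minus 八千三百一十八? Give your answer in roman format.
Convert 9 thousands, 4 hundreds, 1 ten, 3 ones (place-value notation) → 9×1000 + 4×100 + 1×10 + 3 = 9413 (decimal)
Convert 八千三百一十八 (Chinese numeral) → 8×1000 + 3×100 + 1×10 + 8 = 8318 (decimal)
Compute 9413 - 8318 = 1095
Convert 1095 (decimal) → 1095 = 1000 + 90 + 5 → MXCV (Roman numeral)
MXCV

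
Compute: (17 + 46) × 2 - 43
Parentheses first: 17 + 46 = 63
Multiply: 63 × 2 = 126
Subtract: 126 - 43 = 83
83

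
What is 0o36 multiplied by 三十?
Convert 0o36 (octal) → 3×8 + 6 = 30 (decimal)
Convert 三十 (Chinese numeral) → 3×10 = 30 (decimal)
Compute 30 × 30 = 900
900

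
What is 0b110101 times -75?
Convert 0b110101 (binary) → 32 + 16 + 4 + 1 = 53 (decimal)
Compute 53 × -75 = -3975
-3975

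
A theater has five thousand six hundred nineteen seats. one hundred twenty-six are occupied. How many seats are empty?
Convert five thousand six hundred nineteen (English words) → 5×1000 + 6×100 + 19 = 5619 (decimal)
Convert one hundred twenty-six (English words) → 1×100 + 26 = 126 (decimal)
Compute 5619 - 126 = 5493
5493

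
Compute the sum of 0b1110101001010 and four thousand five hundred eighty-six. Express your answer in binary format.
Convert 0b1110101001010 (binary) → 4096 + 2048 + 1024 + 256 + 64 + 8 + 2 = 7498 (decimal)
Convert four thousand five hundred eighty-six (English words) → 4×1000 + 5×100 + 86 = 4586 (decimal)
Compute 7498 + 4586 = 12084
Convert 12084 (decimal) → 12084 = 8192 + 2048 + 1024 + 512 + 256 + 32 + 16 + 4 → 0b10111100110100 (binary)
0b10111100110100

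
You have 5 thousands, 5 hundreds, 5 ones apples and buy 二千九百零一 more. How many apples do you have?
Convert 5 thousands, 5 hundreds, 5 ones (place-value notation) → 5×1000 + 5×100 + 5 = 5505 (decimal)
Convert 二千九百零一 (Chinese numeral) → 2×1000 + 9×100 + 1 = 2901 (decimal)
Compute 5505 + 2901 = 8406
8406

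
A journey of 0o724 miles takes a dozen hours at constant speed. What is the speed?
Convert 0o724 (octal) → 7×64 + 2×8 + 4 = 468 (decimal)
Convert a dozen (colloquial) → 12 (decimal)
Compute 468 ÷ 12 = 39
39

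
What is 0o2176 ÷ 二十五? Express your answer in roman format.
Convert 0o2176 (octal) → 2×512 + 1×64 + 7×8 + 6 = 1150 (decimal)
Convert 二十五 (Chinese numeral) → 2×10 + 5 = 25 (decimal)
Compute 1150 ÷ 25 = 46
Convert 46 (decimal) → 46 = 40 + 5 + 1 → XLVI (Roman numeral)
XLVI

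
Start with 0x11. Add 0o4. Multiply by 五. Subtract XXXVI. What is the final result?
Convert 0x11 (hexadecimal) → 1×16 + 1 = 17 (decimal)
Start: 17
Convert 0o4 (octal) → 4 (decimal)
17 + 4 = 21
Convert 五 (Chinese numeral) → 5 (decimal)
21 × 5 = 105
Convert XXXVI (Roman numeral) → 10 + 10 + 10 + 5 + 1 = 36 (decimal)
105 - 36 = 69
69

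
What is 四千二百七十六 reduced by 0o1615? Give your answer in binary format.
Convert 四千二百七十六 (Chinese numeral) → 4×1000 + 2×100 + 7×10 + 6 = 4276 (decimal)
Convert 0o1615 (octal) → 1×512 + 6×64 + 1×8 + 5 = 909 (decimal)
Compute 4276 - 909 = 3367
Convert 3367 (decimal) → 3367 = 2048 + 1024 + 256 + 32 + 4 + 2 + 1 → 0b110100100111 (binary)
0b110100100111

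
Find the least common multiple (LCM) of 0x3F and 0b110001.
Convert 0x3F (hexadecimal) → 3×16 + 15 = 63 (decimal)
Convert 0b110001 (binary) → 32 + 16 + 1 = 49 (decimal)
Compute lcm(63, 49) = 441
441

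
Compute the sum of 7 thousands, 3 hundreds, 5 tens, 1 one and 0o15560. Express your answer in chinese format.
Convert 7 thousands, 3 hundreds, 5 tens, 1 one (place-value notation) → 7×1000 + 3×100 + 5×10 + 1 = 7351 (decimal)
Convert 0o15560 (octal) → 1×4096 + 5×512 + 5×64 + 6×8 = 7024 (decimal)
Compute 7351 + 7024 = 14375
Convert 14375 (decimal) → 14375 = 1×10000 + 4×1000 + 3×100 + 7×10 + 5 → 一万四千三百七十五 (Chinese numeral)
一万四千三百七十五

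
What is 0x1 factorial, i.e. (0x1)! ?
Convert 0x1 (hexadecimal) → 1 (decimal)
Compute 1! = 1
1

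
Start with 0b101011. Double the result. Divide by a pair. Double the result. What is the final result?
Convert 0b101011 (binary) → 32 + 8 + 2 + 1 = 43 (decimal)
Start: 43
43 × 2 = 86
Convert a pair (colloquial) → 2 (decimal)
86 ÷ 2 = 43
43 × 2 = 86
86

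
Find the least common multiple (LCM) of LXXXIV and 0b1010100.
Convert LXXXIV (Roman numeral) → 50 + 10 + 10 + 10 + 4 = 84 (decimal)
Convert 0b1010100 (binary) → 64 + 16 + 4 = 84 (decimal)
Compute lcm(84, 84) = 84
84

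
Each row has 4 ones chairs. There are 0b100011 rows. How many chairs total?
Convert 4 ones (place-value notation) → 4 (decimal)
Convert 0b100011 (binary) → 32 + 2 + 1 = 35 (decimal)
Compute 4 × 35 = 140
140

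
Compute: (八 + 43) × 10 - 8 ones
Convert 八 (Chinese numeral) → 8 (decimal)
Convert 8 ones (place-value notation) → 8 (decimal)
Expression in decimal: (8 + 43) × 10 - 8
Parentheses first: 8 + 43 = 51
Multiply: 51 × 10 = 510
Subtract: 510 - 8 = 502
502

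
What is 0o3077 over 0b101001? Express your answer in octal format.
Convert 0o3077 (octal) → 3×512 + 7×8 + 7 = 1599 (decimal)
Convert 0b101001 (binary) → 32 + 8 + 1 = 41 (decimal)
Compute 1599 ÷ 41 = 39
Convert 39 (decimal) → 39 = 4×8 + 7 → 0o47 (octal)
0o47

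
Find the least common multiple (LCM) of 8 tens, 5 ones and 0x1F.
Convert 8 tens, 5 ones (place-value notation) → 8×10 + 5 = 85 (decimal)
Convert 0x1F (hexadecimal) → 1×16 + 15 = 31 (decimal)
Compute lcm(85, 31) = 2635
2635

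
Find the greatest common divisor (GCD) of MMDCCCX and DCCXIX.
Convert MMDCCCX (Roman numeral) → 1000 + 1000 + 500 + 100 + 100 + 100 + 10 = 2810 (decimal)
Convert DCCXIX (Roman numeral) → 500 + 100 + 100 + 10 + 9 = 719 (decimal)
Compute gcd(2810, 719) = 1
1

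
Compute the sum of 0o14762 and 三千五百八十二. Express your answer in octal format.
Convert 0o14762 (octal) → 1×4096 + 4×512 + 7×64 + 6×8 + 2 = 6642 (decimal)
Convert 三千五百八十二 (Chinese numeral) → 3×1000 + 5×100 + 8×10 + 2 = 3582 (decimal)
Compute 6642 + 3582 = 10224
Convert 10224 (decimal) → 10224 = 2×4096 + 3×512 + 7×64 + 6×8 → 0o23760 (octal)
0o23760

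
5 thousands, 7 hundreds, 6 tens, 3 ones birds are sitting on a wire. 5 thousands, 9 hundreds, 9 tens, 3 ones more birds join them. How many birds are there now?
Convert 5 thousands, 7 hundreds, 6 tens, 3 ones (place-value notation) → 5×1000 + 7×100 + 6×10 + 3 = 5763 (decimal)
Convert 5 thousands, 9 hundreds, 9 tens, 3 ones (place-value notation) → 5×1000 + 9×100 + 9×10 + 3 = 5993 (decimal)
Compute 5763 + 5993 = 11756
11756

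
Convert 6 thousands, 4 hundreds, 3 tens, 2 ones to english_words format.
Convert 6 thousands, 4 hundreds, 3 tens, 2 ones (place-value notation) → 6×1000 + 4×100 + 3×10 + 2 = 6432 (decimal)
Convert 6432 (decimal) → 6432 = 6×1000 + 4×100 + 32 → six thousand four hundred thirty-two (English words)
six thousand four hundred thirty-two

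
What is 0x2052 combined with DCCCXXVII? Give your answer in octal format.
Convert 0x2052 (hexadecimal) → 2×4096 + 5×16 + 2 = 8274 (decimal)
Convert DCCCXXVII (Roman numeral) → 500 + 100 + 100 + 100 + 10 + 10 + 5 + 1 + 1 = 827 (decimal)
Compute 8274 + 827 = 9101
Convert 9101 (decimal) → 9101 = 2×4096 + 1×512 + 6×64 + 1×8 + 5 → 0o21615 (octal)
0o21615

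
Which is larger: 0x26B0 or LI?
Convert 0x26B0 (hexadecimal) → 2×4096 + 6×256 + 11×16 = 9904 (decimal)
Convert LI (Roman numeral) → 50 + 1 = 51 (decimal)
Compare 9904 vs 51: larger = 9904
9904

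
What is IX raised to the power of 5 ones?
Convert IX (Roman numeral) → 9 (decimal)
Convert 5 ones (place-value notation) → 5 (decimal)
Compute 9 ^ 5 = 59049
59049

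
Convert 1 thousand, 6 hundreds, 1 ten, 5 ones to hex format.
Convert 1 thousand, 6 hundreds, 1 ten, 5 ones (place-value notation) → 1×1000 + 6×100 + 1×10 + 5 = 1615 (decimal)
Convert 1615 (decimal) → 1615 = 6×256 + 4×16 + 15 → 0x64F (hexadecimal)
0x64F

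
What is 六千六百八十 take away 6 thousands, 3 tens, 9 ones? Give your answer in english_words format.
Convert 六千六百八十 (Chinese numeral) → 6×1000 + 6×100 + 8×10 = 6680 (decimal)
Convert 6 thousands, 3 tens, 9 ones (place-value notation) → 6×1000 + 3×10 + 9 = 6039 (decimal)
Compute 6680 - 6039 = 641
Convert 641 (decimal) → 641 = 6×100 + 41 → six hundred forty-one (English words)
six hundred forty-one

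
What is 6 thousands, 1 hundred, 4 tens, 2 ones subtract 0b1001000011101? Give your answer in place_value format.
Convert 6 thousands, 1 hundred, 4 tens, 2 ones (place-value notation) → 6×1000 + 1×100 + 4×10 + 2 = 6142 (decimal)
Convert 0b1001000011101 (binary) → 4096 + 512 + 16 + 8 + 4 + 1 = 4637 (decimal)
Compute 6142 - 4637 = 1505
Convert 1505 (decimal) → 1505 = 1×1000 + 5×100 + 5 → 1 thousand, 5 hundreds, 5 ones (place-value notation)
1 thousand, 5 hundreds, 5 ones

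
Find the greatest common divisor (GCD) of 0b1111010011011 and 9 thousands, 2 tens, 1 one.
Convert 0b1111010011011 (binary) → 4096 + 2048 + 1024 + 512 + 128 + 16 + 8 + 2 + 1 = 7835 (decimal)
Convert 9 thousands, 2 tens, 1 one (place-value notation) → 9×1000 + 2×10 + 1 = 9021 (decimal)
Compute gcd(7835, 9021) = 1
1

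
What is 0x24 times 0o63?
Convert 0x24 (hexadecimal) → 2×16 + 4 = 36 (decimal)
Convert 0o63 (octal) → 6×8 + 3 = 51 (decimal)
Compute 36 × 51 = 1836
1836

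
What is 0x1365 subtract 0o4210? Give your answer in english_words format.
Convert 0x1365 (hexadecimal) → 1×4096 + 3×256 + 6×16 + 5 = 4965 (decimal)
Convert 0o4210 (octal) → 4×512 + 2×64 + 1×8 = 2184 (decimal)
Compute 4965 - 2184 = 2781
Convert 2781 (decimal) → 2781 = 2×1000 + 7×100 + 81 → two thousand seven hundred eighty-one (English words)
two thousand seven hundred eighty-one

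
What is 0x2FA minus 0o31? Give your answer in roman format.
Convert 0x2FA (hexadecimal) → 2×256 + 15×16 + 10 = 762 (decimal)
Convert 0o31 (octal) → 3×8 + 1 = 25 (decimal)
Compute 762 - 25 = 737
Convert 737 (decimal) → 737 = 500 + 100 + 100 + 10 + 10 + 10 + 5 + 1 + 1 → DCCXXXVII (Roman numeral)
DCCXXXVII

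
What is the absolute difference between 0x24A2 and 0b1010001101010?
Convert 0x24A2 (hexadecimal) → 2×4096 + 4×256 + 10×16 + 2 = 9378 (decimal)
Convert 0b1010001101010 (binary) → 4096 + 1024 + 64 + 32 + 8 + 2 = 5226 (decimal)
Compute |9378 - 5226| = 4152
4152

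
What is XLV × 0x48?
Convert XLV (Roman numeral) → 40 + 5 = 45 (decimal)
Convert 0x48 (hexadecimal) → 4×16 + 8 = 72 (decimal)
Compute 45 × 72 = 3240
3240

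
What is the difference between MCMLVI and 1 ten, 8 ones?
Convert MCMLVI (Roman numeral) → 1000 + 900 + 50 + 5 + 1 = 1956 (decimal)
Convert 1 ten, 8 ones (place-value notation) → 1×10 + 8 = 18 (decimal)
Difference: |1956 - 18| = 1938
1938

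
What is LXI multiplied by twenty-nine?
Convert LXI (Roman numeral) → 50 + 10 + 1 = 61 (decimal)
Convert twenty-nine (English words) → 29 (decimal)
Compute 61 × 29 = 1769
1769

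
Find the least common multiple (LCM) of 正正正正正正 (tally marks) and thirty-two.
Convert 正正正正正正 (tally marks) → 5 + 5 + 5 + 5 + 5 + 5 = 30 (decimal)
Convert thirty-two (English words) → 32 (decimal)
Compute lcm(30, 32) = 480
480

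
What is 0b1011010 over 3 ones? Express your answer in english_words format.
Convert 0b1011010 (binary) → 64 + 16 + 8 + 2 = 90 (decimal)
Convert 3 ones (place-value notation) → 3 (decimal)
Compute 90 ÷ 3 = 30
Convert 30 (decimal) → thirty (English words)
thirty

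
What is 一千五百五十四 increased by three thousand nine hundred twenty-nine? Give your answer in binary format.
Convert 一千五百五十四 (Chinese numeral) → 1×1000 + 5×100 + 5×10 + 4 = 1554 (decimal)
Convert three thousand nine hundred twenty-nine (English words) → 3×1000 + 9×100 + 29 = 3929 (decimal)
Compute 1554 + 3929 = 5483
Convert 5483 (decimal) → 5483 = 4096 + 1024 + 256 + 64 + 32 + 8 + 2 + 1 → 0b1010101101011 (binary)
0b1010101101011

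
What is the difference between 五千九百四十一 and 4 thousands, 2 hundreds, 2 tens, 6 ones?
Convert 五千九百四十一 (Chinese numeral) → 5×1000 + 9×100 + 4×10 + 1 = 5941 (decimal)
Convert 4 thousands, 2 hundreds, 2 tens, 6 ones (place-value notation) → 4×1000 + 2×100 + 2×10 + 6 = 4226 (decimal)
Difference: |5941 - 4226| = 1715
1715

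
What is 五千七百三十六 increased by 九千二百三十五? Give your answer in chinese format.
Convert 五千七百三十六 (Chinese numeral) → 5×1000 + 7×100 + 3×10 + 6 = 5736 (decimal)
Convert 九千二百三十五 (Chinese numeral) → 9×1000 + 2×100 + 3×10 + 5 = 9235 (decimal)
Compute 5736 + 9235 = 14971
Convert 14971 (decimal) → 14971 = 1×10000 + 4×1000 + 9×100 + 7×10 + 1 → 一万四千九百七十一 (Chinese numeral)
一万四千九百七十一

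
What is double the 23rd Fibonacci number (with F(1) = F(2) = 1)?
The 23rd Fibonacci number (with F(1) = F(2) = 1) = 28657
Compute 28657 × 2 = 57314
57314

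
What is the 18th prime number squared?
The 18th prime number = 61
Compute 61² = 61 × 61 = 3721
3721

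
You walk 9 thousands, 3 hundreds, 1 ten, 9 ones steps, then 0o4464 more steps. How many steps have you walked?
Convert 9 thousands, 3 hundreds, 1 ten, 9 ones (place-value notation) → 9×1000 + 3×100 + 1×10 + 9 = 9319 (decimal)
Convert 0o4464 (octal) → 4×512 + 4×64 + 6×8 + 4 = 2356 (decimal)
Compute 9319 + 2356 = 11675
11675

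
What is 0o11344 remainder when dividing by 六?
Convert 0o11344 (octal) → 1×4096 + 1×512 + 3×64 + 4×8 + 4 = 4836 (decimal)
Convert 六 (Chinese numeral) → 6 (decimal)
Compute 4836 mod 6 = 0
0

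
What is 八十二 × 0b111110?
Convert 八十二 (Chinese numeral) → 8×10 + 2 = 82 (decimal)
Convert 0b111110 (binary) → 32 + 16 + 8 + 4 + 2 = 62 (decimal)
Compute 82 × 62 = 5084
5084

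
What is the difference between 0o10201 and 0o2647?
Convert 0o10201 (octal) → 1×4096 + 2×64 + 1 = 4225 (decimal)
Convert 0o2647 (octal) → 2×512 + 6×64 + 4×8 + 7 = 1447 (decimal)
Difference: |4225 - 1447| = 2778
2778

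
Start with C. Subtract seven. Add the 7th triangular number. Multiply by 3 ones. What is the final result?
Convert C (Roman numeral) → 100 (decimal)
Start: 100
Convert seven (English words) → 7 (decimal)
100 - 7 = 93
Convert the 7th triangular number (triangular index) → 7×8/2 = 28 (decimal)
93 + 28 = 121
Convert 3 ones (place-value notation) → 3 (decimal)
121 × 3 = 363
363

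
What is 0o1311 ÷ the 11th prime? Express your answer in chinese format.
Convert 0o1311 (octal) → 1×512 + 3×64 + 1×8 + 1 = 713 (decimal)
Convert the 11th prime (prime index) → 31 (decimal)
Compute 713 ÷ 31 = 23
Convert 23 (decimal) → 23 = 2×10 + 3 → 二十三 (Chinese numeral)
二十三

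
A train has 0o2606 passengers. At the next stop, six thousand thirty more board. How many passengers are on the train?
Convert 0o2606 (octal) → 2×512 + 6×64 + 6 = 1414 (decimal)
Convert six thousand thirty (English words) → 6×1000 + 30 = 6030 (decimal)
Compute 1414 + 6030 = 7444
7444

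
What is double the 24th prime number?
The 24th prime number = 89
Compute 89 × 2 = 178
178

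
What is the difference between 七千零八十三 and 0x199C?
Convert 七千零八十三 (Chinese numeral) → 7×1000 + 8×10 + 3 = 7083 (decimal)
Convert 0x199C (hexadecimal) → 1×4096 + 9×256 + 9×16 + 12 = 6556 (decimal)
Difference: |7083 - 6556| = 527
527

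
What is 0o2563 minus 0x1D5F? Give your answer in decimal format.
Convert 0o2563 (octal) → 2×512 + 5×64 + 6×8 + 3 = 1395 (decimal)
Convert 0x1D5F (hexadecimal) → 1×4096 + 13×256 + 5×16 + 15 = 7519 (decimal)
Compute 1395 - 7519 = -6124
-6124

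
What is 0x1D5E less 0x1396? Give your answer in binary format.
Convert 0x1D5E (hexadecimal) → 1×4096 + 13×256 + 5×16 + 14 = 7518 (decimal)
Convert 0x1396 (hexadecimal) → 1×4096 + 3×256 + 9×16 + 6 = 5014 (decimal)
Compute 7518 - 5014 = 2504
Convert 2504 (decimal) → 2504 = 2048 + 256 + 128 + 64 + 8 → 0b100111001000 (binary)
0b100111001000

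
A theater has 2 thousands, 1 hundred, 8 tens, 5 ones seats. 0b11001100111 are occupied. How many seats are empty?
Convert 2 thousands, 1 hundred, 8 tens, 5 ones (place-value notation) → 2×1000 + 1×100 + 8×10 + 5 = 2185 (decimal)
Convert 0b11001100111 (binary) → 1024 + 512 + 64 + 32 + 4 + 2 + 1 = 1639 (decimal)
Compute 2185 - 1639 = 546
546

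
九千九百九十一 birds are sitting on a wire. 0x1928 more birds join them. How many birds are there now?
Convert 九千九百九十一 (Chinese numeral) → 9×1000 + 9×100 + 9×10 + 1 = 9991 (decimal)
Convert 0x1928 (hexadecimal) → 1×4096 + 9×256 + 2×16 + 8 = 6440 (decimal)
Compute 9991 + 6440 = 16431
16431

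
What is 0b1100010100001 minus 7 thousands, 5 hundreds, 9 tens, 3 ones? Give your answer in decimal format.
Convert 0b1100010100001 (binary) → 4096 + 2048 + 128 + 32 + 1 = 6305 (decimal)
Convert 7 thousands, 5 hundreds, 9 tens, 3 ones (place-value notation) → 7×1000 + 5×100 + 9×10 + 3 = 7593 (decimal)
Compute 6305 - 7593 = -1288
-1288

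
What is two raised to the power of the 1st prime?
Convert two (English words) → 2 (decimal)
Convert the 1st prime (prime index) → 2 (decimal)
Compute 2 ^ 2 = 4
4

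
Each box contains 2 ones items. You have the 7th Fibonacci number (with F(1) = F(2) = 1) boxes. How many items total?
Convert 2 ones (place-value notation) → 2 (decimal)
Convert the 7th Fibonacci number (with F(1) = F(2) = 1) (Fibonacci index) → 1, 1, 2, 3, 5, 8, 13 → 13 (decimal)
Compute 2 × 13 = 26
26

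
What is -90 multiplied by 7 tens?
Convert 7 tens (place-value notation) → 7×10 = 70 (decimal)
Compute -90 × 70 = -6300
-6300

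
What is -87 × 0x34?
Convert 0x34 (hexadecimal) → 3×16 + 4 = 52 (decimal)
Compute -87 × 52 = -4524
-4524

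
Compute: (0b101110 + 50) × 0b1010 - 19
Convert 0b101110 (binary) → 32 + 8 + 4 + 2 = 46 (decimal)
Convert 0b1010 (binary) → 8 + 2 = 10 (decimal)
Expression in decimal: (46 + 50) × 10 - 19
Parentheses first: 46 + 50 = 96
Multiply: 96 × 10 = 960
Subtract: 960 - 19 = 941
941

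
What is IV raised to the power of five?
Convert IV (Roman numeral) → 4 (decimal)
Convert five (English words) → 5 (decimal)
Compute 4 ^ 5 = 1024
1024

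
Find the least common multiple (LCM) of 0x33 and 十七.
Convert 0x33 (hexadecimal) → 3×16 + 3 = 51 (decimal)
Convert 十七 (Chinese numeral) → 1×10 + 7 = 17 (decimal)
Compute lcm(51, 17) = 51
51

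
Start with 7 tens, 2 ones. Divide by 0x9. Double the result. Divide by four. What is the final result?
Convert 7 tens, 2 ones (place-value notation) → 7×10 + 2 = 72 (decimal)
Start: 72
Convert 0x9 (hexadecimal) → 9 (decimal)
72 ÷ 9 = 8
8 × 2 = 16
Convert four (English words) → 4 (decimal)
16 ÷ 4 = 4
4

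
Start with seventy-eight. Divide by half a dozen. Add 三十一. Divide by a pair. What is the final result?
Convert seventy-eight (English words) → 78 (decimal)
Start: 78
Convert half a dozen (colloquial) → 6 (decimal)
78 ÷ 6 = 13
Convert 三十一 (Chinese numeral) → 3×10 + 1 = 31 (decimal)
13 + 31 = 44
Convert a pair (colloquial) → 2 (decimal)
44 ÷ 2 = 22
22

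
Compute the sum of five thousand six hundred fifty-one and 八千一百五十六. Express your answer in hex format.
Convert five thousand six hundred fifty-one (English words) → 5×1000 + 6×100 + 51 = 5651 (decimal)
Convert 八千一百五十六 (Chinese numeral) → 8×1000 + 1×100 + 5×10 + 6 = 8156 (decimal)
Compute 5651 + 8156 = 13807
Convert 13807 (decimal) → 13807 = 3×4096 + 5×256 + 14×16 + 15 → 0x35EF (hexadecimal)
0x35EF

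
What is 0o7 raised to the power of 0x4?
Convert 0o7 (octal) → 7 (decimal)
Convert 0x4 (hexadecimal) → 4 (decimal)
Compute 7 ^ 4 = 2401
2401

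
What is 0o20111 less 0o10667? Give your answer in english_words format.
Convert 0o20111 (octal) → 2×4096 + 1×64 + 1×8 + 1 = 8265 (decimal)
Convert 0o10667 (octal) → 1×4096 + 6×64 + 6×8 + 7 = 4535 (decimal)
Compute 8265 - 4535 = 3730
Convert 3730 (decimal) → 3730 = 3×1000 + 7×100 + 30 → three thousand seven hundred thirty (English words)
three thousand seven hundred thirty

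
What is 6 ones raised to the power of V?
Convert 6 ones (place-value notation) → 6 (decimal)
Convert V (Roman numeral) → 5 (decimal)
Compute 6 ^ 5 = 7776
7776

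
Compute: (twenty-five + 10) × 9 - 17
Convert twenty-five (English words) → 25 (decimal)
Expression in decimal: (25 + 10) × 9 - 17
Parentheses first: 25 + 10 = 35
Multiply: 35 × 9 = 315
Subtract: 315 - 17 = 298
298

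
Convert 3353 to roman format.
Convert 3353 (decimal) → 3353 = 1000 + 1000 + 1000 + 100 + 100 + 100 + 50 + 1 + 1 + 1 → MMMCCCLIII (Roman numeral)
MMMCCCLIII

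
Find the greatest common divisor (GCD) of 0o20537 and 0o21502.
Convert 0o20537 (octal) → 2×4096 + 5×64 + 3×8 + 7 = 8543 (decimal)
Convert 0o21502 (octal) → 2×4096 + 1×512 + 5×64 + 2 = 9026 (decimal)
Compute gcd(8543, 9026) = 1
1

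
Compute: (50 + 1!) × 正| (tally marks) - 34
Convert 1! (factorial) → 1 (decimal)
Convert 正| (tally marks) → 5 + 1 = 6 (decimal)
Expression in decimal: (50 + 1) × 6 - 34
Parentheses first: 50 + 1 = 51
Multiply: 51 × 6 = 306
Subtract: 306 - 34 = 272
272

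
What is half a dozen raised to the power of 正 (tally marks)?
Convert half a dozen (colloquial) → 6 (decimal)
Convert 正 (tally marks) → 5 (decimal)
Compute 6 ^ 5 = 7776
7776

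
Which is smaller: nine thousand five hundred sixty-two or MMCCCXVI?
Convert nine thousand five hundred sixty-two (English words) → 9×1000 + 5×100 + 62 = 9562 (decimal)
Convert MMCCCXVI (Roman numeral) → 1000 + 1000 + 100 + 100 + 100 + 10 + 5 + 1 = 2316 (decimal)
Compare 9562 vs 2316: smaller = 2316
2316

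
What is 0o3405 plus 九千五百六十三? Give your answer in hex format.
Convert 0o3405 (octal) → 3×512 + 4×64 + 5 = 1797 (decimal)
Convert 九千五百六十三 (Chinese numeral) → 9×1000 + 5×100 + 6×10 + 3 = 9563 (decimal)
Compute 1797 + 9563 = 11360
Convert 11360 (decimal) → 11360 = 2×4096 + 12×256 + 6×16 → 0x2C60 (hexadecimal)
0x2C60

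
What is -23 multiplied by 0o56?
Convert 0o56 (octal) → 5×8 + 6 = 46 (decimal)
Compute -23 × 46 = -1058
-1058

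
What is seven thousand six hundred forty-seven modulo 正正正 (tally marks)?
Convert seven thousand six hundred forty-seven (English words) → 7×1000 + 6×100 + 47 = 7647 (decimal)
Convert 正正正 (tally marks) → 5 + 5 + 5 = 15 (decimal)
Compute 7647 mod 15 = 12
12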